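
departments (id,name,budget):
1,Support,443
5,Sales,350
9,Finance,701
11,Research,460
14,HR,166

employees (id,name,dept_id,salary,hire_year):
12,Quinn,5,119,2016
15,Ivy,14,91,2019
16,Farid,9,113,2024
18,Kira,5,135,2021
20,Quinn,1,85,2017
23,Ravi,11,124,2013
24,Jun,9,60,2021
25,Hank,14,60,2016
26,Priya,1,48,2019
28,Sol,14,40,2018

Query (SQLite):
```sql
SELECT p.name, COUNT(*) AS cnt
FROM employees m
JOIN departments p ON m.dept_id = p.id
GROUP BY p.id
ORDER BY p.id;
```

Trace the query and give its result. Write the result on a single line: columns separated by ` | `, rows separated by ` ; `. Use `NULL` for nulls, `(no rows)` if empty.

Join each employees row to its departments via dept_id.
Group joined rows by departments.id; compute COUNT(*) per group.
  1: ids {20, 26} → COUNT(*)=2
  5: ids {12, 18} → COUNT(*)=2
  9: ids {16, 24} → COUNT(*)=2
  11: ids {23} → COUNT(*)=1
  14: ids {15, 25, 28} → COUNT(*)=3

Support | 2 ; Sales | 2 ; Finance | 2 ; Research | 1 ; HR | 3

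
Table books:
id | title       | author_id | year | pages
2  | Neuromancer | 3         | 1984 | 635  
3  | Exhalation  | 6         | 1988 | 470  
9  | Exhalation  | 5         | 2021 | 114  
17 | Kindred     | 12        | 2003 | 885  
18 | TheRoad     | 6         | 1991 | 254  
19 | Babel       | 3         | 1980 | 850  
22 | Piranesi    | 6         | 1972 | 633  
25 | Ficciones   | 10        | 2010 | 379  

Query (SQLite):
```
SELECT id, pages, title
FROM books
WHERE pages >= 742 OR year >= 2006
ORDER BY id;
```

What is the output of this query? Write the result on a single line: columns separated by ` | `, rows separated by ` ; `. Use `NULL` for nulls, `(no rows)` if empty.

9 | 114 | Exhalation ; 17 | 885 | Kindred ; 19 | 850 | Babel ; 25 | 379 | Ficciones

pages >= 742: ids {17, 19}
year >= 2006: ids {9, 25}
Combine with OR.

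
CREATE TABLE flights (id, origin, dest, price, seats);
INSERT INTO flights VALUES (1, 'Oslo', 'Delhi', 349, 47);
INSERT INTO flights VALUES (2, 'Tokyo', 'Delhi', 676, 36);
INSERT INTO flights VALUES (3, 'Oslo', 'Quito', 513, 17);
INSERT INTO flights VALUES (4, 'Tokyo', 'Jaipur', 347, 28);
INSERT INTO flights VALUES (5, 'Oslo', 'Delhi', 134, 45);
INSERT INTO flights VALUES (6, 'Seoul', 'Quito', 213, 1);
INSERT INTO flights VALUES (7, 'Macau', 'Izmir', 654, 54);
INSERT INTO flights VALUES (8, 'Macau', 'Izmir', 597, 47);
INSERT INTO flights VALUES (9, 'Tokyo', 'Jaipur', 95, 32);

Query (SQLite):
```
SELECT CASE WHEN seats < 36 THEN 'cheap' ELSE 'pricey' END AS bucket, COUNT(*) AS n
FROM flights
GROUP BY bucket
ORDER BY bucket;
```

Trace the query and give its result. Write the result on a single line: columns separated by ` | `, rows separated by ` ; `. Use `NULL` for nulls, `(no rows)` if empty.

Bucket rows by seats < 36 → 'cheap' else 'pricey'; count each bucket.

cheap | 4 ; pricey | 5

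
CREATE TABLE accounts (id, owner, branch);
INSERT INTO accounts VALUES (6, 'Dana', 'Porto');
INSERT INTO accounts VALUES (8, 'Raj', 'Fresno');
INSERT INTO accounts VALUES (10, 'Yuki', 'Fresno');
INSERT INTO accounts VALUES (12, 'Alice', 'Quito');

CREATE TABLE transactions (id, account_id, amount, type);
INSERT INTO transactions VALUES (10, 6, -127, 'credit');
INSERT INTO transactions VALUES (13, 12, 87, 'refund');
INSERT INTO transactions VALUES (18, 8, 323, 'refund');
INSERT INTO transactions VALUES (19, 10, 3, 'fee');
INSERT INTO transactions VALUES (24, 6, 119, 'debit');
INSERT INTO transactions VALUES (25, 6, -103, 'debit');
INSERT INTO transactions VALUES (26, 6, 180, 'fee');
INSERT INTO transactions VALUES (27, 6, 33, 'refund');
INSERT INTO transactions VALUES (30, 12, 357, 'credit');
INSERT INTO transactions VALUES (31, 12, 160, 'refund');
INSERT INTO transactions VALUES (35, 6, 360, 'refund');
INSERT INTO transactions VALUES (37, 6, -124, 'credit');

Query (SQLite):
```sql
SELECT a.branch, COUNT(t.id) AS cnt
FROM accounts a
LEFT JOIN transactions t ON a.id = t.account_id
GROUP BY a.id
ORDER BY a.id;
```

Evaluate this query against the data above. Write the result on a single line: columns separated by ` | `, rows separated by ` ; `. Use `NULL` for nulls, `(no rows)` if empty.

LEFT JOIN keeps every accounts row; unmatched ones get NULL for transactions columns.
Group by accounts.id and compute COUNT(t.id). COUNT(col) of an all-NULL group is 0.
  6: ids {10, 24, 25, 26, 27, 35, 37} → COUNT(t.id)=7
  8: ids {18} → COUNT(t.id)=1
  10: ids {19} → COUNT(t.id)=1
  12: ids {13, 30, 31} → COUNT(t.id)=3

Porto | 7 ; Fresno | 1 ; Fresno | 1 ; Quito | 3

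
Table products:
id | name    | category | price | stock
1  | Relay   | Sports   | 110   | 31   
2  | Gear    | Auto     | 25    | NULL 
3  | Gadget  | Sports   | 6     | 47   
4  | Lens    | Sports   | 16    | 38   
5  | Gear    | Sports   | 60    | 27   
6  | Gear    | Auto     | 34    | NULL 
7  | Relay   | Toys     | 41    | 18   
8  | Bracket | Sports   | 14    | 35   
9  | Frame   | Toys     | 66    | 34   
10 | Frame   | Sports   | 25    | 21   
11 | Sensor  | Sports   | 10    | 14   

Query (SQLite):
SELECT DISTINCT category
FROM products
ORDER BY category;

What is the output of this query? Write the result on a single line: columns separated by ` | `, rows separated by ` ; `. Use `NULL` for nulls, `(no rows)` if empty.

Collect distinct category values from products.

Auto ; Sports ; Toys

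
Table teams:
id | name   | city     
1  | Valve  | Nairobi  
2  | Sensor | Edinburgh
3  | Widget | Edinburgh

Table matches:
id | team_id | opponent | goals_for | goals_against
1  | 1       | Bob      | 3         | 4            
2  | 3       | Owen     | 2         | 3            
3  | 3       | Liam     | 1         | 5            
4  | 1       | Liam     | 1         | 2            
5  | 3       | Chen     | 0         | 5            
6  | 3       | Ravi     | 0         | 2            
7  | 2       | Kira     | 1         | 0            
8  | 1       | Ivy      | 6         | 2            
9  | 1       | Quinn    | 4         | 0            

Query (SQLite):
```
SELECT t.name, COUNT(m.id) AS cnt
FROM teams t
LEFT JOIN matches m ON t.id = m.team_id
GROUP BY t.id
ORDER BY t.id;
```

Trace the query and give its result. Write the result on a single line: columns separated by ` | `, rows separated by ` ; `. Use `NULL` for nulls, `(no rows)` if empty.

LEFT JOIN keeps every teams row; unmatched ones get NULL for matches columns.
Group by teams.id and compute COUNT(m.id). COUNT(col) of an all-NULL group is 0.
  1: ids {1, 4, 8, 9} → COUNT(m.id)=4
  2: ids {7} → COUNT(m.id)=1
  3: ids {2, 3, 5, 6} → COUNT(m.id)=4

Valve | 4 ; Sensor | 1 ; Widget | 4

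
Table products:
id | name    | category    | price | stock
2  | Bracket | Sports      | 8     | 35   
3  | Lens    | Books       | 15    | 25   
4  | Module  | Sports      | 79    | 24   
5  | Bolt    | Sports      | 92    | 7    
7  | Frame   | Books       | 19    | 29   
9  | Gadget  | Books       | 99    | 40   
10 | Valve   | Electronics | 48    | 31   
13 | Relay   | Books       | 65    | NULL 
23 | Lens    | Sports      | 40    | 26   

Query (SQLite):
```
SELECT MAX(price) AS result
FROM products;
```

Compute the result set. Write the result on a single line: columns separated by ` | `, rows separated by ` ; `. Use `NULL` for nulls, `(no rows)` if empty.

99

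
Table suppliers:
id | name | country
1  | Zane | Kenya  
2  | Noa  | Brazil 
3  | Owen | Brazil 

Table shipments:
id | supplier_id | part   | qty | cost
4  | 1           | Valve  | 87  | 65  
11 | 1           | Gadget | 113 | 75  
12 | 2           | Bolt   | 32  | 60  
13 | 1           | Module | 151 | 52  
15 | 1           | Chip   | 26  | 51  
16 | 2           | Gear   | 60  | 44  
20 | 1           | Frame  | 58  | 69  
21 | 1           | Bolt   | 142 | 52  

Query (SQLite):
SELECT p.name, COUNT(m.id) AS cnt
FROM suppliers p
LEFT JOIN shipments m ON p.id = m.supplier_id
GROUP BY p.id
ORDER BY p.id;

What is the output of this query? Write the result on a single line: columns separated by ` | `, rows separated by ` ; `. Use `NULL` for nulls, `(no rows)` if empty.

LEFT JOIN keeps every suppliers row; unmatched ones get NULL for shipments columns.
Group by suppliers.id and compute COUNT(m.id). COUNT(col) of an all-NULL group is 0.
  1: ids {4, 11, 13, 15, 20, 21} → COUNT(m.id)=6
  2: ids {12, 16} → COUNT(m.id)=2
  3: ids {—} → COUNT(m.id)=0

Zane | 6 ; Noa | 2 ; Owen | 0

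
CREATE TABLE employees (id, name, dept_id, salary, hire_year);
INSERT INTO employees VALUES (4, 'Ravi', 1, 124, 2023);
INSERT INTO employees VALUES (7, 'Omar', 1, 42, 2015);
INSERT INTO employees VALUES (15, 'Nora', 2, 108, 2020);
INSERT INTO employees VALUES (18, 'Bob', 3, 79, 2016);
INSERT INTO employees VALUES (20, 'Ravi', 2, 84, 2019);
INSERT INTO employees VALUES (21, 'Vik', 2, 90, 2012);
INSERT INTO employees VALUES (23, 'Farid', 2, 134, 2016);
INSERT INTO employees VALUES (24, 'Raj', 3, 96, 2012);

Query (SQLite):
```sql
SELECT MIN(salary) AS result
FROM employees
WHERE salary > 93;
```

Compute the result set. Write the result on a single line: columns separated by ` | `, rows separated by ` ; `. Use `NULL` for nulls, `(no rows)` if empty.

96

Rows where salary > 93 → salary values: [124, 108, 134, 96].
MIN of non-NULL values = 96.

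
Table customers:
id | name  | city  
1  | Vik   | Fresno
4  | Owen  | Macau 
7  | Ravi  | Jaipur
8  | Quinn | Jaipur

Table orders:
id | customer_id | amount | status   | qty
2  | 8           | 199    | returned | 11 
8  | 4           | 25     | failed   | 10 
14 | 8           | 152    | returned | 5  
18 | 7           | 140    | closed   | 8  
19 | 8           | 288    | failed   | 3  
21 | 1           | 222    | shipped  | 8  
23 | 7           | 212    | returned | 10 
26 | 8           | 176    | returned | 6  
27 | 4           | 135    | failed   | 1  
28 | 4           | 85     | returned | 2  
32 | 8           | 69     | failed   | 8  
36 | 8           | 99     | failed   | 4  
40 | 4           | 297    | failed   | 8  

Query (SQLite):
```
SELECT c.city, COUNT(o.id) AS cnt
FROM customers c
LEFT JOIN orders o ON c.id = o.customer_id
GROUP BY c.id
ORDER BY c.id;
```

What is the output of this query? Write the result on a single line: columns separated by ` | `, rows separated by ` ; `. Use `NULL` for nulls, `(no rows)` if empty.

Fresno | 1 ; Macau | 4 ; Jaipur | 2 ; Jaipur | 6

LEFT JOIN keeps every customers row; unmatched ones get NULL for orders columns.
Group by customers.id and compute COUNT(o.id). COUNT(col) of an all-NULL group is 0.
  1: ids {21} → COUNT(o.id)=1
  4: ids {8, 27, 28, 40} → COUNT(o.id)=4
  7: ids {18, 23} → COUNT(o.id)=2
  8: ids {2, 14, 19, 26, 32, 36} → COUNT(o.id)=6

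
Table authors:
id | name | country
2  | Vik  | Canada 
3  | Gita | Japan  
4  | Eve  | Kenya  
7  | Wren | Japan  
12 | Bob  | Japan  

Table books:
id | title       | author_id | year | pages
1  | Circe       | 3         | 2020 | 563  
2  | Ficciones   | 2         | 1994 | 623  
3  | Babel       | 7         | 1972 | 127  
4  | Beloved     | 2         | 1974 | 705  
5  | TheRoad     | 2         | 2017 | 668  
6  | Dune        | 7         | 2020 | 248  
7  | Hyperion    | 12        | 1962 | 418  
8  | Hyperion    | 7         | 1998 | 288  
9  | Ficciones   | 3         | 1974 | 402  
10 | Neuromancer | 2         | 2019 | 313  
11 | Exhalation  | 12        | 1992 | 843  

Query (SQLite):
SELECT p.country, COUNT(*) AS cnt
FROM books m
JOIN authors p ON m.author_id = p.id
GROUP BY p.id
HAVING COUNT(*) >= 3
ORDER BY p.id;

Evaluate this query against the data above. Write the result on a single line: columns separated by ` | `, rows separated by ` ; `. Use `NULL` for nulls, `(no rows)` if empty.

Join each books row to its authors via author_id.
Group joined rows by authors.id; compute COUNT(*) per group.
HAVING: keep groups with count ≥ 3.
  2: ids {2, 4, 5, 10} → COUNT(*)=4
  3: ids {1, 9} → COUNT(*)=2
  7: ids {3, 6, 8} → COUNT(*)=3
  12: ids {7, 11} → COUNT(*)=2

Canada | 4 ; Japan | 3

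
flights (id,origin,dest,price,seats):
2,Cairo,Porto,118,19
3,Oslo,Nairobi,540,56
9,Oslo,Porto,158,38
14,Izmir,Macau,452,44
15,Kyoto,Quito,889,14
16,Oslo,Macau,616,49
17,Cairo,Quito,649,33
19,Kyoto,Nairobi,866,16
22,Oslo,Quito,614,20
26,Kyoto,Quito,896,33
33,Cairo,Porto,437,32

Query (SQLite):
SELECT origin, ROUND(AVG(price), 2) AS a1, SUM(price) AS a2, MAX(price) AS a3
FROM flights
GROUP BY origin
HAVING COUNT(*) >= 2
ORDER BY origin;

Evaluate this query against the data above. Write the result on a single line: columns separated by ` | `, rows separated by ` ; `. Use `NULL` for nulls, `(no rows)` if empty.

Group flights by origin.
Per group compute: ROUND(AVG(price), 2), SUM(price), MAX(price).
HAVING: drop groups with fewer than 2 rows.
  Cairo: ids {2, 17, 33} → ROUND(AVG(price), 2)=401.33, SUM(price)=1204, MAX(price)=649
  Izmir: ids {14} → ROUND(AVG(price), 2)=452, SUM(price)=452, MAX(price)=452
  Kyoto: ids {15, 19, 26} → ROUND(AVG(price), 2)=883.67, SUM(price)=2651, MAX(price)=896
  Oslo: ids {3, 9, 16, 22} → ROUND(AVG(price), 2)=482, SUM(price)=1928, MAX(price)=616

Cairo | 401.33 | 1204 | 649 ; Kyoto | 883.67 | 2651 | 896 ; Oslo | 482 | 1928 | 616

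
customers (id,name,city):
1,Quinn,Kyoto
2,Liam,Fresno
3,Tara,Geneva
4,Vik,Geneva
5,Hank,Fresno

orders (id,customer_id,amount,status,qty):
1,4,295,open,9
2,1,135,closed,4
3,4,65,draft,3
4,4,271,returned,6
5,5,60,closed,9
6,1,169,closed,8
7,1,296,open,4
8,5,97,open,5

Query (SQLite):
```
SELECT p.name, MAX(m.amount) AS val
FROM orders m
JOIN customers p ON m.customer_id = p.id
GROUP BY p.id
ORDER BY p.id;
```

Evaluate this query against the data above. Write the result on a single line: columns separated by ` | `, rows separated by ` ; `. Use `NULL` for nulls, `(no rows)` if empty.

Quinn | 296 ; Vik | 295 ; Hank | 97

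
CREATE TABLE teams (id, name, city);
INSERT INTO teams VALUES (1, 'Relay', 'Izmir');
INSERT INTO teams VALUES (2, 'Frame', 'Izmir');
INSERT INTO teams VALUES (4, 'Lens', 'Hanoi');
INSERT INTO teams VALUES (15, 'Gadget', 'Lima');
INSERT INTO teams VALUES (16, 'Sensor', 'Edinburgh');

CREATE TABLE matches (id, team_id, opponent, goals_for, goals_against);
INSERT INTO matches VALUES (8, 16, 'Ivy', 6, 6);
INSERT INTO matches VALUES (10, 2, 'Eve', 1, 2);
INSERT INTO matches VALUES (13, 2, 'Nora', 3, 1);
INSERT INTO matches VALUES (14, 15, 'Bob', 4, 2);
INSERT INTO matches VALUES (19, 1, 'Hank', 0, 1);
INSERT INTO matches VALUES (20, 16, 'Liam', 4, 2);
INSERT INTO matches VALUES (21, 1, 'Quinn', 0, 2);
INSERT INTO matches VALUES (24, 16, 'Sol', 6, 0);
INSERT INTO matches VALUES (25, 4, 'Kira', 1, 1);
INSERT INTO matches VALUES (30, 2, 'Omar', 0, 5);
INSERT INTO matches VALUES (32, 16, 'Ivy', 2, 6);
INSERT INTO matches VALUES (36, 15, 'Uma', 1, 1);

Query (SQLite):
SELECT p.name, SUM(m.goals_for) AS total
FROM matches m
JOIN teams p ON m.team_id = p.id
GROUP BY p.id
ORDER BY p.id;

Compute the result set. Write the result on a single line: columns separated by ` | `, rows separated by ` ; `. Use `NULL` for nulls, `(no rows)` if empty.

Join each matches row to its teams via team_id.
Group joined rows by teams.id; compute SUM(m.goals_for) per group.
  1: ids {19, 21} → SUM(m.goals_for)=0
  2: ids {10, 13, 30} → SUM(m.goals_for)=4
  4: ids {25} → SUM(m.goals_for)=1
  15: ids {14, 36} → SUM(m.goals_for)=5
  16: ids {8, 20, 24, 32} → SUM(m.goals_for)=18

Relay | 0 ; Frame | 4 ; Lens | 1 ; Gadget | 5 ; Sensor | 18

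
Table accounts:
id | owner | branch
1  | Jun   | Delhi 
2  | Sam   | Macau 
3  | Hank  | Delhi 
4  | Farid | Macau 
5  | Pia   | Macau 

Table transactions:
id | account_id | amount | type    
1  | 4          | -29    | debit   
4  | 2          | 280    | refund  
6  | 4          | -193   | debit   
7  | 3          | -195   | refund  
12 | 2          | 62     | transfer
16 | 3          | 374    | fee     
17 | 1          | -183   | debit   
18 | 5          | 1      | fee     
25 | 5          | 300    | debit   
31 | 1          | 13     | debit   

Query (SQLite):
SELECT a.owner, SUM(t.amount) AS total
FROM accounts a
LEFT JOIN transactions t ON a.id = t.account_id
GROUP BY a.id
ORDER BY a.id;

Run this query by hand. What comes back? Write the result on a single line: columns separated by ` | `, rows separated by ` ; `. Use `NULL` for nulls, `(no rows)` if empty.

Jun | -170 ; Sam | 342 ; Hank | 179 ; Farid | -222 ; Pia | 301

LEFT JOIN keeps every accounts row; unmatched ones get NULL for transactions columns.
Group by accounts.id and compute SUM(t.amount). SUM over an all-NULL group is NULL.
  1: ids {17, 31} → SUM(t.amount)=-170
  2: ids {4, 12} → SUM(t.amount)=342
  3: ids {7, 16} → SUM(t.amount)=179
  4: ids {1, 6} → SUM(t.amount)=-222
  5: ids {18, 25} → SUM(t.amount)=301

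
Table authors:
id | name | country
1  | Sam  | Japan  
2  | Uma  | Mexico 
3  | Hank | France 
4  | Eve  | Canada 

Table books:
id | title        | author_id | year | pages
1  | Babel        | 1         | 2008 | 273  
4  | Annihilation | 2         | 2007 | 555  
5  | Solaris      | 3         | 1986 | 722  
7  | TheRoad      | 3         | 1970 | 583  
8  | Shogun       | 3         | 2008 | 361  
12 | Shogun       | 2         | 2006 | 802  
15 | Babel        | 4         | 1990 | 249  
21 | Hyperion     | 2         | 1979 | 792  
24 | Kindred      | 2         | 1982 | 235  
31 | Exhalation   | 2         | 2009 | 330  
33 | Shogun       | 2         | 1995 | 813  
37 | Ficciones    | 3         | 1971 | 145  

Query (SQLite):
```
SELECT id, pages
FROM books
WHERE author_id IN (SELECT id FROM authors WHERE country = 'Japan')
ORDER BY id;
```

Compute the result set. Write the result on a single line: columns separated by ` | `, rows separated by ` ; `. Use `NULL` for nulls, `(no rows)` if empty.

1 | 273

Inner query: authors.id where country = 'Japan'.
Outer: keep books rows whose author_id is in that set.
Inner query → {1}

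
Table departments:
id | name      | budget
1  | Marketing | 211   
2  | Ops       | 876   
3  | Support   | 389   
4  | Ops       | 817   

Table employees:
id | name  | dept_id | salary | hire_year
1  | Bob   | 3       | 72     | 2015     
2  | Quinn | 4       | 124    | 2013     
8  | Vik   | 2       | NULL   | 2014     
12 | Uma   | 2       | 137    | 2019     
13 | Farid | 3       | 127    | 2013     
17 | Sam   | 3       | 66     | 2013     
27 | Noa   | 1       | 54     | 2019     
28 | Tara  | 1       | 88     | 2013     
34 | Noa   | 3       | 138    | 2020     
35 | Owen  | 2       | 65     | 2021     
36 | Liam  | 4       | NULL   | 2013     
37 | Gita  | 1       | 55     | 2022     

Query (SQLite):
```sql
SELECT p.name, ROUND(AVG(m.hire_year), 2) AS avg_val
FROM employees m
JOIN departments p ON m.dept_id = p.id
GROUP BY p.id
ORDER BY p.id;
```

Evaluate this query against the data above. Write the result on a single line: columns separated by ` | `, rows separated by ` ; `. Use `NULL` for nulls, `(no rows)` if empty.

Join each employees row to its departments via dept_id.
Group joined rows by departments.id; compute ROUND(AVG(m.hire_year), 2) per group.
  1: ids {27, 28, 37} → ROUND(AVG(m.hire_year), 2)=2018
  2: ids {8, 12, 35} → ROUND(AVG(m.hire_year), 2)=2018
  3: ids {1, 13, 17, 34} → ROUND(AVG(m.hire_year), 2)=2015.25
  4: ids {2, 36} → ROUND(AVG(m.hire_year), 2)=2013

Marketing | 2018 ; Ops | 2018 ; Support | 2015.25 ; Ops | 2013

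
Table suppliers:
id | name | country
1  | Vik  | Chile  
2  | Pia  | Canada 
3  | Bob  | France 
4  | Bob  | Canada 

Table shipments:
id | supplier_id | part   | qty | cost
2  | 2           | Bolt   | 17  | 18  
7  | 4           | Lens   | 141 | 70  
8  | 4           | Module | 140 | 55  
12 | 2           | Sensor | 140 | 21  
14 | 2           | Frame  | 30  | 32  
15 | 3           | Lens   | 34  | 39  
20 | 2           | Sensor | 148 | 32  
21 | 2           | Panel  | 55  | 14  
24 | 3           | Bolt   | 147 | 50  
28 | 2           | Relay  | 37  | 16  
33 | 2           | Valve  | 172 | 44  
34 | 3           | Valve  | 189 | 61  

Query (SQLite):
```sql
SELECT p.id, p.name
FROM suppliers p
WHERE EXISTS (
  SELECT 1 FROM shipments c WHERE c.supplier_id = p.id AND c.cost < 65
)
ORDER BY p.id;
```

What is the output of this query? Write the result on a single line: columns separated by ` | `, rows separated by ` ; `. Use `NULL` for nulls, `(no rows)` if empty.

For each suppliers row, check whether any shipments with matching supplier_id has cost < 65.
Keep rows where that is true.

2 | Pia ; 3 | Bob ; 4 | Bob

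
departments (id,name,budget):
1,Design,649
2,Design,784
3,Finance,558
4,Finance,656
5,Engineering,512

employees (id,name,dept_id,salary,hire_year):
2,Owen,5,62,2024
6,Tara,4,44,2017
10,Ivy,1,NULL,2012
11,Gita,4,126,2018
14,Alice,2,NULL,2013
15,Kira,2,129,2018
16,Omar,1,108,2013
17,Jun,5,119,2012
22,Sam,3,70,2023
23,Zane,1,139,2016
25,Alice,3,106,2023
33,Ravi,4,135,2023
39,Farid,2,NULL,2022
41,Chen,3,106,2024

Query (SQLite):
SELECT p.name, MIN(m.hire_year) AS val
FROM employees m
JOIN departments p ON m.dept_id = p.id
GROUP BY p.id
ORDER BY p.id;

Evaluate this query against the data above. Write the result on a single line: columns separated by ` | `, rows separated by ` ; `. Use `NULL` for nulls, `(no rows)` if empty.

Join each employees row to its departments via dept_id.
Group joined rows by departments.id; compute MIN(m.hire_year) per group.
  1: ids {10, 16, 23} → MIN(m.hire_year)=2012
  2: ids {14, 15, 39} → MIN(m.hire_year)=2013
  3: ids {22, 25, 41} → MIN(m.hire_year)=2023
  4: ids {6, 11, 33} → MIN(m.hire_year)=2017
  5: ids {2, 17} → MIN(m.hire_year)=2012

Design | 2012 ; Design | 2013 ; Finance | 2023 ; Finance | 2017 ; Engineering | 2012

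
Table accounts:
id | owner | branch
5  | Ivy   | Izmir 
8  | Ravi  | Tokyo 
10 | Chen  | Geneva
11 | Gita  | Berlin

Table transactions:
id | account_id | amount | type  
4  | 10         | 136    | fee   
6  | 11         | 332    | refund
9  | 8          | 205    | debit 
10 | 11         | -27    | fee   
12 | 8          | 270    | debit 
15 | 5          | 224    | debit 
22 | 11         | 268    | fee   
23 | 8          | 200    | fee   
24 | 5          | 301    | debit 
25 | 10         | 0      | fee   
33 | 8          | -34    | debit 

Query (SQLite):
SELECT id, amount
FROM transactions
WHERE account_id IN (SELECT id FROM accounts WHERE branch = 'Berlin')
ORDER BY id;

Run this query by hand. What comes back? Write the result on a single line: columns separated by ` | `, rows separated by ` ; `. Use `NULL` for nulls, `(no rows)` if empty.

Inner query: accounts.id where branch = 'Berlin'.
Outer: keep transactions rows whose account_id is in that set.
Inner query → {11}

6 | 332 ; 10 | -27 ; 22 | 268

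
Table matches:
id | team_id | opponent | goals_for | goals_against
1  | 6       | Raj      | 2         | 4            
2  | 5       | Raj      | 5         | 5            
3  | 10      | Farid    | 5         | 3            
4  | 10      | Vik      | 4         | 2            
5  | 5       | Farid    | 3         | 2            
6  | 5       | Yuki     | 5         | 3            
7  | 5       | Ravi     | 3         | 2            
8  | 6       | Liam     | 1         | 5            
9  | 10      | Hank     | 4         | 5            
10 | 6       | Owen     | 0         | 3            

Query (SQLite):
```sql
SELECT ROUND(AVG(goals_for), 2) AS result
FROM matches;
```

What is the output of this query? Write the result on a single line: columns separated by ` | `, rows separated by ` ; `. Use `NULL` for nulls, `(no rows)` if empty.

All goals_for values: [2, 5, 5, 4, 3, 5, 3, 1, 4, 0].
AVG = 32 / 10 (rounded to 2 dp).

3.2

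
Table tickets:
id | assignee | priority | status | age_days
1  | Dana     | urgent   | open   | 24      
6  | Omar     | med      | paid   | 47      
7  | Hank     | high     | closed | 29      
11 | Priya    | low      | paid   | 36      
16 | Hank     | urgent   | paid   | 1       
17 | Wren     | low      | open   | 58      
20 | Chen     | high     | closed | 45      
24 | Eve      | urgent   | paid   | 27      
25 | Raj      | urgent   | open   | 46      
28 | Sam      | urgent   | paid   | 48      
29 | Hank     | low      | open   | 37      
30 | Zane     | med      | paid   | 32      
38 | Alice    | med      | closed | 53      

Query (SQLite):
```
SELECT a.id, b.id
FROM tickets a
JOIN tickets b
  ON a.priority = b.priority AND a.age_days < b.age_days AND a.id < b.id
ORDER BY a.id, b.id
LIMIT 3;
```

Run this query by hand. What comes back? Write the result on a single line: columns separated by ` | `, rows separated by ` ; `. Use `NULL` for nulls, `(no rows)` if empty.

1 | 24 ; 1 | 25 ; 1 | 28

Pairs (a,b) with same priority, a.age_days < b.age_days, a.id < b.id.
priority groups: high:{7,20} low:{11,17,29} med:{6,30,38} urgent:{1,16,24,25,28}
Ordered by (a.id, b.id); first 3.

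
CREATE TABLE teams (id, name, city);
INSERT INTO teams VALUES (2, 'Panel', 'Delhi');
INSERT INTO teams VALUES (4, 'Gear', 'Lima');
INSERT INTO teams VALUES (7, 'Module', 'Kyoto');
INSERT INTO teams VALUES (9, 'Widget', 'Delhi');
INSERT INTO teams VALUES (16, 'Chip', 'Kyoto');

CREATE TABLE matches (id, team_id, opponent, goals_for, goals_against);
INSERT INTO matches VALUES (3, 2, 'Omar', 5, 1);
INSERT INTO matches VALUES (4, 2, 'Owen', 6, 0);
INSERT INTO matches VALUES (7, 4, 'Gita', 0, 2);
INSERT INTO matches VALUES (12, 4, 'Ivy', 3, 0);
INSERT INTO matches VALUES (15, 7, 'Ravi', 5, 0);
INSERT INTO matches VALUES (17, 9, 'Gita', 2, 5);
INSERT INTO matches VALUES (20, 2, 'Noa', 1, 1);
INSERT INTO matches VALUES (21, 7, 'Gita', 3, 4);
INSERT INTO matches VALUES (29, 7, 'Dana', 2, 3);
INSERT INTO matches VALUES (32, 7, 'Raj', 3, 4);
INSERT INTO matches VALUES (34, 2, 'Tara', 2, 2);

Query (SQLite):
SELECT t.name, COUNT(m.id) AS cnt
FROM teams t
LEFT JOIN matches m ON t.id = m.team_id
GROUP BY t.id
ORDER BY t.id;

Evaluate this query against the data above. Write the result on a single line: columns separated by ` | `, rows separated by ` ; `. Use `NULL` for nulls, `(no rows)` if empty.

Panel | 4 ; Gear | 2 ; Module | 4 ; Widget | 1 ; Chip | 0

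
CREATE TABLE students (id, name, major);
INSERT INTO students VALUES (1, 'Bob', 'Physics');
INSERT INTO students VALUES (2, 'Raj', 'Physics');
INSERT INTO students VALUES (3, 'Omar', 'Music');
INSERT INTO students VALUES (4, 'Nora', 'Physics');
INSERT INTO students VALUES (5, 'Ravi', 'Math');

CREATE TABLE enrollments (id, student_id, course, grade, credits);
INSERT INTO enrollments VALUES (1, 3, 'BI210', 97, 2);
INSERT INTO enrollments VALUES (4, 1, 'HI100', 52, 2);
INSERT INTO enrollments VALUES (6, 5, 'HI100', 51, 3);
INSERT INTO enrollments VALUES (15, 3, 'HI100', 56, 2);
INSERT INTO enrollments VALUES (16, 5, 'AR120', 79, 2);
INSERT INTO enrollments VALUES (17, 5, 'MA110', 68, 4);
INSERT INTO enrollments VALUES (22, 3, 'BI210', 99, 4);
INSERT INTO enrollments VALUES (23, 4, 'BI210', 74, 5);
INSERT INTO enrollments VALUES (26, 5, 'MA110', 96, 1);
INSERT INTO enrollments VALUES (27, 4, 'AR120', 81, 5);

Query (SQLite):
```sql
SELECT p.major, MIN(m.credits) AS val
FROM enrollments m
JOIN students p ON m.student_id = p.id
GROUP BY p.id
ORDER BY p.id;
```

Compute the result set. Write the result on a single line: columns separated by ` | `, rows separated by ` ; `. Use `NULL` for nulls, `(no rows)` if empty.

Join each enrollments row to its students via student_id.
Group joined rows by students.id; compute MIN(m.credits) per group.
  1: ids {4} → MIN(m.credits)=2
  3: ids {1, 15, 22} → MIN(m.credits)=2
  4: ids {23, 27} → MIN(m.credits)=5
  5: ids {6, 16, 17, 26} → MIN(m.credits)=1

Physics | 2 ; Music | 2 ; Physics | 5 ; Math | 1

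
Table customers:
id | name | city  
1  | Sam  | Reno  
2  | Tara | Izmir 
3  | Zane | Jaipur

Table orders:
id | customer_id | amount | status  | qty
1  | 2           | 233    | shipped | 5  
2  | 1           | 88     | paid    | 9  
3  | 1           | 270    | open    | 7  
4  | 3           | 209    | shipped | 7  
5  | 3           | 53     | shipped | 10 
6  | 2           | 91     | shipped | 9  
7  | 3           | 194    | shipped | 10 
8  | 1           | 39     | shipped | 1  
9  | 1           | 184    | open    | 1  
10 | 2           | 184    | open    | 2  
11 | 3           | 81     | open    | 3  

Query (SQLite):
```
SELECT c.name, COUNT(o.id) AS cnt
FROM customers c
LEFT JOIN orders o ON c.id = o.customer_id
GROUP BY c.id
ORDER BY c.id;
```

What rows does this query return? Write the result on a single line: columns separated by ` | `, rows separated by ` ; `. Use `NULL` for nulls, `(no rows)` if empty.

Sam | 4 ; Tara | 3 ; Zane | 4

LEFT JOIN keeps every customers row; unmatched ones get NULL for orders columns.
Group by customers.id and compute COUNT(o.id). COUNT(col) of an all-NULL group is 0.
  1: ids {2, 3, 8, 9} → COUNT(o.id)=4
  2: ids {1, 6, 10} → COUNT(o.id)=3
  3: ids {4, 5, 7, 11} → COUNT(o.id)=4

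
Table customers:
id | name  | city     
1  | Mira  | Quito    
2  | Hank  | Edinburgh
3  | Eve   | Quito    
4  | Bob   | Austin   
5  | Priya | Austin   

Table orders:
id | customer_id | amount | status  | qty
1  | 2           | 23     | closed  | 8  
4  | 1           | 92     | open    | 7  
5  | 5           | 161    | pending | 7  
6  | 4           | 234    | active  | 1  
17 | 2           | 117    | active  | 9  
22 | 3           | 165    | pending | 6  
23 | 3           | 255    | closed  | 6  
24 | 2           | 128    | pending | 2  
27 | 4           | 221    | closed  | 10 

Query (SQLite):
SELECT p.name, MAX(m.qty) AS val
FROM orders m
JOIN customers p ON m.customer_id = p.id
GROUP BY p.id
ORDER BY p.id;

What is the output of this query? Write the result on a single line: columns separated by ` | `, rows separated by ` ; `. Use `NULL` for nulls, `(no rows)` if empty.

Join each orders row to its customers via customer_id.
Group joined rows by customers.id; compute MAX(m.qty) per group.
  1: ids {4} → MAX(m.qty)=7
  2: ids {1, 17, 24} → MAX(m.qty)=9
  3: ids {22, 23} → MAX(m.qty)=6
  4: ids {6, 27} → MAX(m.qty)=10
  5: ids {5} → MAX(m.qty)=7

Mira | 7 ; Hank | 9 ; Eve | 6 ; Bob | 10 ; Priya | 7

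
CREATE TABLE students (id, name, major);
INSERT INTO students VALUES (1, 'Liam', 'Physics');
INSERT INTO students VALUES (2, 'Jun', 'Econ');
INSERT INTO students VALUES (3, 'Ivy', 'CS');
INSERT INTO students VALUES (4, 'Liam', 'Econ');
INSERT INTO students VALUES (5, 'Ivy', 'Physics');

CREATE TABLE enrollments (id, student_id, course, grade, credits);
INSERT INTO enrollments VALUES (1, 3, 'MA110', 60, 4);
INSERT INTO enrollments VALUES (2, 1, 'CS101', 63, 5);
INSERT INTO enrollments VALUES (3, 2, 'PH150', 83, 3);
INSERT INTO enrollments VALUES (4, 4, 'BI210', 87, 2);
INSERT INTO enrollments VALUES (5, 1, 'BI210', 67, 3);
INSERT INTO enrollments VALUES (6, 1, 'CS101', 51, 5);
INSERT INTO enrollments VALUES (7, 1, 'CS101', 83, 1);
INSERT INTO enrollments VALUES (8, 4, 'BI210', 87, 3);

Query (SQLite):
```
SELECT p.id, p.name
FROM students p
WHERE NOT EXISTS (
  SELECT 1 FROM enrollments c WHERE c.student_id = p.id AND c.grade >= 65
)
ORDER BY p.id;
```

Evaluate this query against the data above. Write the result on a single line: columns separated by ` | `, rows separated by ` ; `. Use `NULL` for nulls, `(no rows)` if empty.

For each students row, check whether any enrollments with matching student_id has grade >= 65.
Keep rows where that is false.

3 | Ivy ; 5 | Ivy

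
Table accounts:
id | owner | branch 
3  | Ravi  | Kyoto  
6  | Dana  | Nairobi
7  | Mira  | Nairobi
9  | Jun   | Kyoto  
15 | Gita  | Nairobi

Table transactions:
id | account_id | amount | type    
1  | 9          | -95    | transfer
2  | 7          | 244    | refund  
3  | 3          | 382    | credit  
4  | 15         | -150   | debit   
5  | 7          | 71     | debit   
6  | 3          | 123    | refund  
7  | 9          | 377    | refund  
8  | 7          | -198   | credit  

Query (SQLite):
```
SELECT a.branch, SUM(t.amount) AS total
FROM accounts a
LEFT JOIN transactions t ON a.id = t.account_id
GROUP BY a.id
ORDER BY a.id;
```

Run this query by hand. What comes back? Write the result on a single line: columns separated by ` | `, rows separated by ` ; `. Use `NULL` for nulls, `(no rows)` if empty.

LEFT JOIN keeps every accounts row; unmatched ones get NULL for transactions columns.
Group by accounts.id and compute SUM(t.amount). SUM over an all-NULL group is NULL.
  3: ids {3, 6} → SUM(t.amount)=505
  6: ids {—} → SUM(t.amount)=NULL
  7: ids {2, 5, 8} → SUM(t.amount)=117
  9: ids {1, 7} → SUM(t.amount)=282
  15: ids {4} → SUM(t.amount)=-150

Kyoto | 505 ; Nairobi | NULL ; Nairobi | 117 ; Kyoto | 282 ; Nairobi | -150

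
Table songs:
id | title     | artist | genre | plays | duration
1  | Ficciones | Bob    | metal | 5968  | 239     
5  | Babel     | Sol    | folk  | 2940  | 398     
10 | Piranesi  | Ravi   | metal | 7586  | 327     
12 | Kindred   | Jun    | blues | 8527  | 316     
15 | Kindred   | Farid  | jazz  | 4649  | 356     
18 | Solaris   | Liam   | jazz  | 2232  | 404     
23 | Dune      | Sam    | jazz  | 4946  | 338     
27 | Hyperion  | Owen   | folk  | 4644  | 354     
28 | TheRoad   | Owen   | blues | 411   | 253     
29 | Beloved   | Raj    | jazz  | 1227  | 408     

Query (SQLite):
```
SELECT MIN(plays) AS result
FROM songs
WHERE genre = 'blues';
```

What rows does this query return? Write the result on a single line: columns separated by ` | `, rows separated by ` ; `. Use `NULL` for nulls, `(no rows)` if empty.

Rows where genre='blues' → plays values: [8527, 411].
MIN of non-NULL values = 411.

411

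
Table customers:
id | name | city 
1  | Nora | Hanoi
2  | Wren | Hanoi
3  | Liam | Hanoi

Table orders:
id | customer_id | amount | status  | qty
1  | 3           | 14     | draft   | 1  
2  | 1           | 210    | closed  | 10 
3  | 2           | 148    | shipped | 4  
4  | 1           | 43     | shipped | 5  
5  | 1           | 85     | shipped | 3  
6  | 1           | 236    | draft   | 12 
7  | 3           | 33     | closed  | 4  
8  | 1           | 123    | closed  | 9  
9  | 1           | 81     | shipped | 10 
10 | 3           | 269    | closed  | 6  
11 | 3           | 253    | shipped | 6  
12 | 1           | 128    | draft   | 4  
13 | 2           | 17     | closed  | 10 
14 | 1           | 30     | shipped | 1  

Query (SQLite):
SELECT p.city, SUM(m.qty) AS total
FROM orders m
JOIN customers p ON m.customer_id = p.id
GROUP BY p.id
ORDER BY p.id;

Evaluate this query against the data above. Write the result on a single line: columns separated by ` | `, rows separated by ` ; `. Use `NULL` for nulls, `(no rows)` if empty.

Hanoi | 54 ; Hanoi | 14 ; Hanoi | 17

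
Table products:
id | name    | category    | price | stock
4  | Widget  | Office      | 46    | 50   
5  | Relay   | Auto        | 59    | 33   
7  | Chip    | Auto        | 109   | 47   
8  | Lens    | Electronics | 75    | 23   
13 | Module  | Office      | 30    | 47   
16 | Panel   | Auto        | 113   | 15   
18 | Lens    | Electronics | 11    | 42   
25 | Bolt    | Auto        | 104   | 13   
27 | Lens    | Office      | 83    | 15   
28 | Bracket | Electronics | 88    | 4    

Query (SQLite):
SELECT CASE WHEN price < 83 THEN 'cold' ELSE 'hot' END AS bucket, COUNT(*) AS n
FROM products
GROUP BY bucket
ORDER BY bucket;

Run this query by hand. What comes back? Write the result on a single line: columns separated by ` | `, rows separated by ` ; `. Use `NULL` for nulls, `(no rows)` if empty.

Bucket rows by price < 83 → 'cold' else 'hot'; count each bucket.

cold | 5 ; hot | 5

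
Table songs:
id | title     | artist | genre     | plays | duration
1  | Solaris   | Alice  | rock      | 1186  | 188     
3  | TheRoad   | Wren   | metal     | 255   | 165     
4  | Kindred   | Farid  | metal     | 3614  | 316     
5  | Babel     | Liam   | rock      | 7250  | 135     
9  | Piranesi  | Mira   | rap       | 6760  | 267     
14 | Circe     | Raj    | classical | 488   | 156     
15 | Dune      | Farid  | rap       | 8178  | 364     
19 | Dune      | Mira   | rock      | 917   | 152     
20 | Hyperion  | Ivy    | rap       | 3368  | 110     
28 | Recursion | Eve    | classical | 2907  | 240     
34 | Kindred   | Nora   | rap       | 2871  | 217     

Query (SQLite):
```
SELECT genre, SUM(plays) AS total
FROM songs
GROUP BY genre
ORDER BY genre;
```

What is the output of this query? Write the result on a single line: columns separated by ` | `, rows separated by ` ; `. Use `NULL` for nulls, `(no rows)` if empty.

classical | 3395 ; metal | 3869 ; rap | 21177 ; rock | 9353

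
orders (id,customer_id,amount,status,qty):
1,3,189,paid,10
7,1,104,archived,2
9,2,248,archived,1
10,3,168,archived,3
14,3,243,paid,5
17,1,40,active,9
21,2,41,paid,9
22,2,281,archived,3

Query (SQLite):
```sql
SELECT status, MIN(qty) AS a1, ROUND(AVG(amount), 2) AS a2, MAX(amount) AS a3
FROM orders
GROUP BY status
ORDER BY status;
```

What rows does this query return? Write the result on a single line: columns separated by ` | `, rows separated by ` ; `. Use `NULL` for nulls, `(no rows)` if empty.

Group orders by status.
Per group compute: MIN(qty), ROUND(AVG(amount), 2), MAX(amount).
  active: ids {17} → MIN(qty)=9, ROUND(AVG(amount), 2)=40, MAX(amount)=40
  archived: ids {7, 9, 10, 22} → MIN(qty)=1, ROUND(AVG(amount), 2)=200.25, MAX(amount)=281
  paid: ids {1, 14, 21} → MIN(qty)=5, ROUND(AVG(amount), 2)=157.67, MAX(amount)=243

active | 9 | 40 | 40 ; archived | 1 | 200.25 | 281 ; paid | 5 | 157.67 | 243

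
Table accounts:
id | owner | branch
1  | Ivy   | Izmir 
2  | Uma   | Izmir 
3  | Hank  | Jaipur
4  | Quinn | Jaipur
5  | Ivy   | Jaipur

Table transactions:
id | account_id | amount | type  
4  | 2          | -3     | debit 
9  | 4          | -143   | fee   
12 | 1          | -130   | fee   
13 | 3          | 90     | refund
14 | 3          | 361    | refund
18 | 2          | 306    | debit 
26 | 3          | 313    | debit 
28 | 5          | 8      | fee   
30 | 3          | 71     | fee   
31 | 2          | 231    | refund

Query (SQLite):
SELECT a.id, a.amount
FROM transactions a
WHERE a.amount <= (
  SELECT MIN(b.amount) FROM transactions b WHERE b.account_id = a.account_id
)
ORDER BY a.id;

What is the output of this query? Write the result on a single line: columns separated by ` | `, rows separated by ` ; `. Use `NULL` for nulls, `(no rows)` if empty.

4 | -3 ; 9 | -143 ; 12 | -130 ; 28 | 8 ; 30 | 71

For each transactions row a, compute MIN(amount) over rows sharing a.account_id.
Keep row a if a.amount <= that per-group MIN.
  account_id=1: MIN(amount) = -130
  account_id=2: MIN(amount) = -3
  account_id=3: MIN(amount) = 71
  account_id=4: MIN(amount) = -143
  account_id=5: MIN(amount) = 8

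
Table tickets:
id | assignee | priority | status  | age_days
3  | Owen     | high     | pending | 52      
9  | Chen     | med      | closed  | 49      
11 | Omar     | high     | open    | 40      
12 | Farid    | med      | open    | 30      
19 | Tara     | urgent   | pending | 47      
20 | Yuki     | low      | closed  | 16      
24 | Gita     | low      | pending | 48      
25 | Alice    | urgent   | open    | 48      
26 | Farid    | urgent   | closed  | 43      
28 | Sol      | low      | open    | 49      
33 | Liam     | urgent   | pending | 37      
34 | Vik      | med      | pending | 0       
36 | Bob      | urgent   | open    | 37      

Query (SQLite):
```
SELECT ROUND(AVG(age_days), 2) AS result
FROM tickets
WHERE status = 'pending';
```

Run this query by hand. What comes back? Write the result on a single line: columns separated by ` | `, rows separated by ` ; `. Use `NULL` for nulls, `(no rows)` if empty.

36.8

Rows where status='pending' → age_days values: [52, 47, 48, 37, 0].
AVG = 184 / 5 (rounded to 2 dp).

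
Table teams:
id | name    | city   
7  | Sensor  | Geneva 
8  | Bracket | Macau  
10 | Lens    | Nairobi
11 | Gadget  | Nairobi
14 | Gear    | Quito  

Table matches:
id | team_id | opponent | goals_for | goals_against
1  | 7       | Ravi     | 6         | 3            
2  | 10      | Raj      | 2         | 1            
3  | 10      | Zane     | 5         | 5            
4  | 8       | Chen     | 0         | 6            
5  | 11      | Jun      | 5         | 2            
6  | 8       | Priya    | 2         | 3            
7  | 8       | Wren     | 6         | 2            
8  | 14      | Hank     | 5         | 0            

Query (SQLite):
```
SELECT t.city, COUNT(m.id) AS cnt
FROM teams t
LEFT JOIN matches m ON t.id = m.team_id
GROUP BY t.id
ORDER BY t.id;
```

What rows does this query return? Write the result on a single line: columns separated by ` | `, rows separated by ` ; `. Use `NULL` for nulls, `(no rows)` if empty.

Geneva | 1 ; Macau | 3 ; Nairobi | 2 ; Nairobi | 1 ; Quito | 1

LEFT JOIN keeps every teams row; unmatched ones get NULL for matches columns.
Group by teams.id and compute COUNT(m.id). COUNT(col) of an all-NULL group is 0.
  7: ids {1} → COUNT(m.id)=1
  8: ids {4, 6, 7} → COUNT(m.id)=3
  10: ids {2, 3} → COUNT(m.id)=2
  11: ids {5} → COUNT(m.id)=1
  14: ids {8} → COUNT(m.id)=1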